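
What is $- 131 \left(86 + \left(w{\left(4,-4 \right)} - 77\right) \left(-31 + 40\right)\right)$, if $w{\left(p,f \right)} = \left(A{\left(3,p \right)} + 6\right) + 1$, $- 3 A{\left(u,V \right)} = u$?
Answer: $72443$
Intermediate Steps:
$A{\left(u,V \right)} = - \frac{u}{3}$
$w{\left(p,f \right)} = 6$ ($w{\left(p,f \right)} = \left(\left(- \frac{1}{3}\right) 3 + 6\right) + 1 = \left(-1 + 6\right) + 1 = 5 + 1 = 6$)
$- 131 \left(86 + \left(w{\left(4,-4 \right)} - 77\right) \left(-31 + 40\right)\right) = - 131 \left(86 + \left(6 - 77\right) \left(-31 + 40\right)\right) = - 131 \left(86 - 639\right) = \left(-131\right) \left(-553\right) = 72443$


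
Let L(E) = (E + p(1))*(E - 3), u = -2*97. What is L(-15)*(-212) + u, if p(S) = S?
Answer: -53618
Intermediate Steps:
u = -194
L(E) = (1 + E)*(-3 + E) (L(E) = (E + 1)*(E - 3) = (1 + E)*(-3 + E))
L(-15)*(-212) + u = (-3 + (-15)**2 - 2*(-15))*(-212) - 194 = (-3 + 225 + 30)*(-212) - 194 = 252*(-212) - 194 = -53424 - 194 = -53618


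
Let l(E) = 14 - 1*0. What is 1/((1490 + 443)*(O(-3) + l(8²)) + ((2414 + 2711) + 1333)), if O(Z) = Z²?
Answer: 1/50917 ≈ 1.9640e-5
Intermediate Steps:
l(E) = 14 (l(E) = 14 + 0 = 14)
1/((1490 + 443)*(O(-3) + l(8²)) + ((2414 + 2711) + 1333)) = 1/((1490 + 443)*((-3)² + 14) + ((2414 + 2711) + 1333)) = 1/(1933*(9 + 14) + (5125 + 1333)) = 1/(1933*23 + 6458) = 1/(44459 + 6458) = 1/50917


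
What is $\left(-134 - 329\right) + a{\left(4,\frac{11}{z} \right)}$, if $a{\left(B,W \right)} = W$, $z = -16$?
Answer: $- \frac{7419}{16} \approx -463.69$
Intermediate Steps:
$\left(-134 - 329\right) + a{\left(4,\frac{11}{z} \right)} = \left(-134 - 329\right) + \frac{11}{-16} = -463 + 11 \left(- \frac{1}{16}\right) = -463 - \frac{11}{16} = - \frac{7419}{16}$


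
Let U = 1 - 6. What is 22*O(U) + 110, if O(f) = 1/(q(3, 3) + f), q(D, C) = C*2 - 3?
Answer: 99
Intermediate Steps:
q(D, C) = -3 + 2*C (q(D, C) = 2*C - 3 = -3 + 2*C)
U = -5
O(f) = 1/(3 + f) (O(f) = 1/((-3 + 2*3) + f) = 1/((-3 + 6) + f) = 1/(3 + f))
22*O(U) + 110 = 22/(3 - 5) + 110 = 22/(-2) + 110 = 22*(-½) + 110 = -11 + 110 = 99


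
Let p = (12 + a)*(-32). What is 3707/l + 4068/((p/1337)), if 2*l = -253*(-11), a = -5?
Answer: -49139099/2024 ≈ -24278.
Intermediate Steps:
p = -224 (p = (12 - 5)*(-32) = 7*(-32) = -224)
l = 2783/2 (l = (-253*(-11))/2 = (1/2)*2783 = 2783/2 ≈ 1391.5)
3707/l + 4068/((p/1337)) = 3707/(2783/2) + 4068/((-224/1337)) = 3707*(2/2783) + 4068/((-224*1/1337)) = 674/253 + 4068/(-32/191) = 674/253 + 4068*(-191/32) = 674/253 - 194247/8 = -49139099/2024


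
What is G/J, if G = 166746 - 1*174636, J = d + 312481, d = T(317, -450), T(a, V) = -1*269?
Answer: -3945/156106 ≈ -0.025271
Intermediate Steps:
T(a, V) = -269
d = -269
J = 312212 (J = -269 + 312481 = 312212)
G = -7890 (G = 166746 - 174636 = -7890)
G/J = -7890/312212 = -7890*1/312212 = -3945/156106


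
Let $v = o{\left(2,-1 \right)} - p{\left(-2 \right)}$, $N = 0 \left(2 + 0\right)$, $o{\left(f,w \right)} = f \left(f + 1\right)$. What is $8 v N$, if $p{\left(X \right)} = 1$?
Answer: $0$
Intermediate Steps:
$o{\left(f,w \right)} = f \left(1 + f\right)$
$N = 0$ ($N = 0 \cdot 2 = 0$)
$v = 5$ ($v = 2 \left(1 + 2\right) - 1 = 2 \cdot 3 - 1 = 6 - 1 = 5$)
$8 v N = 8 \cdot 5 \cdot 0 = 40 \cdot 0 = 0$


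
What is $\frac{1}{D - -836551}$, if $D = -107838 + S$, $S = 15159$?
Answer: $\frac{1}{743872} \approx 1.3443 \cdot 10^{-6}$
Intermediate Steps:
$D = -92679$ ($D = -107838 + 15159 = -92679$)
$\frac{1}{D - -836551} = \frac{1}{-92679 - -836551} = \frac{1}{-92679 + 836551} = \frac{1}{743872}$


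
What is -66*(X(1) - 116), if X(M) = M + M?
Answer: 7524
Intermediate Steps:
X(M) = 2*M
-66*(X(1) - 116) = -66*(2*1 - 116) = -66*(2 - 116) = -66*(-114) = 7524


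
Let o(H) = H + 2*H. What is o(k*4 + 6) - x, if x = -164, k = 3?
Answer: 218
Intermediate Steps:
o(H) = 3*H
o(k*4 + 6) - x = 3*(3*4 + 6) - 1*(-164) = 3*(12 + 6) + 164 = 3*18 + 164 = 54 + 164 = 218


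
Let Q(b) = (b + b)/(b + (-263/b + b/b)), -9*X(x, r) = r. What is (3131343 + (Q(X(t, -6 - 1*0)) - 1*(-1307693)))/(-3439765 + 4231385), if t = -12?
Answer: 2615701961/466462085 ≈ 5.6075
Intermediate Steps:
X(x, r) = -r/9
Q(b) = 2*b/(1 + b - 263/b) (Q(b) = (2*b)/(b + (-263/b + 1)) = (2*b)/(b + (1 - 263/b)) = (2*b)/(1 + b - 263/b) = 2*b/(1 + b - 263/b))
(3131343 + (Q(X(t, -6 - 1*0)) - 1*(-1307693)))/(-3439765 + 4231385) = (3131343 + (2*(-(-6 - 1*0)/9)²/(-263 - (-6 - 1*0)/9 + (-(-6 - 1*0)/9)²) - 1*(-1307693)))/(-3439765 + 4231385) = (3131343 + (2*(-(-6 + 0)/9)²/(-263 - (-6 + 0)/9 + (-(-6 + 0)/9)²) + 1307693))/791620 = (3131343 + (2*(-⅑*(-6))²/(-263 - ⅑*(-6) + (-⅑*(-6))²) + 1307693))*(1/791620) = (3131343 + (2*(⅔)²/(-263 + ⅔ + (⅔)²) + 1307693))*(1/791620) = (3131343 + (2*(4/9)/(-263 + ⅔ + 4/9) + 1307693))*(1/791620) = (3131343 + (2*(4/9)/(-2357/9) + 1307693))*(1/791620) = (3131343 + (2*(4/9)*(-9/2357) + 1307693))*(1/791620) = (3131343 + (-8/2357 + 1307693))*(1/791620) = (3131343 + 3082232393/2357)*(1/791620) = (10462807844/2357)*(1/791620) = 2615701961/466462085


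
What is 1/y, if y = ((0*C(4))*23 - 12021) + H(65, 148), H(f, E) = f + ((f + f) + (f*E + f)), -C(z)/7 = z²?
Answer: -1/2141 ≈ -0.00046707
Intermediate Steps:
C(z) = -7*z²
H(f, E) = 4*f + E*f (H(f, E) = f + (2*f + (E*f + f)) = f + (2*f + (f + E*f)) = f + (3*f + E*f) = 4*f + E*f)
y = -2141 (y = ((0*(-7*4²))*23 - 12021) + 65*(4 + 148) = ((0*(-7*16))*23 - 12021) + 65*152 = ((0*(-112))*23 - 12021) + 9880 = (0*23 - 12021) + 9880 = (0 - 12021) + 9880 = -12021 + 9880 = -2141)
1/y = 1/(-2141) = -1/2141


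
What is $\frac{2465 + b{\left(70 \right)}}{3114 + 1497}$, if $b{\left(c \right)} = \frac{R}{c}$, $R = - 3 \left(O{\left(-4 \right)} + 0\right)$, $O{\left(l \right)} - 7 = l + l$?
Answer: $\frac{172553}{322770} \approx 0.5346$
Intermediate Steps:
$O{\left(l \right)} = 7 + 2 l$ ($O{\left(l \right)} = 7 + \left(l + l\right) = 7 + 2 l$)
$R = 3$ ($R = - 3 \left(\left(7 + 2 \left(-4\right)\right) + 0\right) = - 3 \left(\left(7 - 8\right) + 0\right) = - 3 \left(-1 + 0\right) = \left(-3\right) \left(-1\right) = 3$)
$b{\left(c \right)} = \frac{3}{c}$
$\frac{2465 + b{\left(70 \right)}}{3114 + 1497} = \frac{2465 + \frac{3}{70}}{3114 + 1497} = \frac{2465 + 3 \cdot \frac{1}{70}}{4611} = \left(2465 + \frac{3}{70}\right) \frac{1}{4611} = \frac{172553}{70} \cdot \frac{1}{4611} = \frac{172553}{322770}$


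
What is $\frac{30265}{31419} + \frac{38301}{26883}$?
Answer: $\frac{224110346}{93848553} \approx 2.388$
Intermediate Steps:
$\frac{30265}{31419} + \frac{38301}{26883} = 30265 \cdot \frac{1}{31419} + 38301 \cdot \frac{1}{26883} = \frac{30265}{31419} + \frac{12767}{8961} = \frac{224110346}{93848553}$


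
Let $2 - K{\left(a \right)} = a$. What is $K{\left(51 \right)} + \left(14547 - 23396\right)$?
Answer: $-8898$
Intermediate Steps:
$K{\left(a \right)} = 2 - a$
$K{\left(51 \right)} + \left(14547 - 23396\right) = \left(2 - 51\right) + \left(14547 - 23396\right) = \left(2 - 51\right) - 8849 = -49 - 8849 = -8898$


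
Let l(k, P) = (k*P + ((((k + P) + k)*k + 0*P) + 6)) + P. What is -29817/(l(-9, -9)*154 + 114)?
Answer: -9939/16516 ≈ -0.60178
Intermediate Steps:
l(k, P) = 6 + P + P*k + k*(P + 2*k) (l(k, P) = (P*k + ((((P + k) + k)*k + 0) + 6)) + P = (P*k + (((P + 2*k)*k + 0) + 6)) + P = (P*k + ((k*(P + 2*k) + 0) + 6)) + P = (P*k + (k*(P + 2*k) + 6)) + P = (P*k + (6 + k*(P + 2*k))) + P = (6 + P*k + k*(P + 2*k)) + P = 6 + P + P*k + k*(P + 2*k))
-29817/(l(-9, -9)*154 + 114) = -29817/((6 - 9 + 2*(-9)**2 + 2*(-9)*(-9))*154 + 114) = -29817/((6 - 9 + 2*81 + 162)*154 + 114) = -29817/((6 - 9 + 162 + 162)*154 + 114) = -29817/(321*154 + 114) = -29817/(49434 + 114) = -29817/49548 = -29817*1/49548 = -9939/16516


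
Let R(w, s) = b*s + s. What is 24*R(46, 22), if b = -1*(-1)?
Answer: 1056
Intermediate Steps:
b = 1
R(w, s) = 2*s (R(w, s) = 1*s + s = s + s = 2*s)
24*R(46, 22) = 24*(2*22) = 24*44 = 1056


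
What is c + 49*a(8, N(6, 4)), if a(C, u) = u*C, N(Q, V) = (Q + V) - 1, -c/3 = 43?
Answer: 3399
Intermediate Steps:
c = -129 (c = -3*43 = -129)
N(Q, V) = -1 + Q + V
a(C, u) = C*u
c + 49*a(8, N(6, 4)) = -129 + 49*(8*(-1 + 6 + 4)) = -129 + 49*(8*9) = -129 + 49*72 = -129 + 3528 = 3399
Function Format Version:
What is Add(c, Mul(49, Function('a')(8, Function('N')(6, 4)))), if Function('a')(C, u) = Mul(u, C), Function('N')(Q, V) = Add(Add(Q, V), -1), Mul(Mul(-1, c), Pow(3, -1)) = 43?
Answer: 3399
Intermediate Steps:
c = -129 (c = Mul(-3, 43) = -129)
Function('N')(Q, V) = Add(-1, Q, V)
Function('a')(C, u) = Mul(C, u)
Add(c, Mul(49, Function('a')(8, Function('N')(6, 4)))) = Add(-129, Mul(49, Mul(8, Add(-1, 6, 4)))) = Add(-129, Mul(49, Mul(8, 9))) = Add(-129, Mul(49, 72)) = Add(-129, 3528) = 3399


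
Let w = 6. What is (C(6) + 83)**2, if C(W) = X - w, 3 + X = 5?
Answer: 6241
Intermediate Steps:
X = 2 (X = -3 + 5 = 2)
C(W) = -4 (C(W) = 2 - 1*6 = 2 - 6 = -4)
(C(6) + 83)**2 = (-4 + 83)**2 = 79**2 = 6241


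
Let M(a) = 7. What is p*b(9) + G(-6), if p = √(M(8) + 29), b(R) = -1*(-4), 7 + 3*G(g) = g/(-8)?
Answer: 263/12 ≈ 21.917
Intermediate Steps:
G(g) = -7/3 - g/24 (G(g) = -7/3 + (g/(-8))/3 = -7/3 + (g*(-⅛))/3 = -7/3 + (-g/8)/3 = -7/3 - g/24)
b(R) = 4
p = 6 (p = √(7 + 29) = √36 = 6)
p*b(9) + G(-6) = 6*4 + (-7/3 - 1/24*(-6)) = 24 + (-7/3 + ¼) = 24 - 25/12 = 263/12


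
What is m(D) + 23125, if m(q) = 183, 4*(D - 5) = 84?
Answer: 23308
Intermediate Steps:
D = 26 (D = 5 + (1/4)*84 = 5 + 21 = 26)
m(D) + 23125 = 183 + 23125 = 23308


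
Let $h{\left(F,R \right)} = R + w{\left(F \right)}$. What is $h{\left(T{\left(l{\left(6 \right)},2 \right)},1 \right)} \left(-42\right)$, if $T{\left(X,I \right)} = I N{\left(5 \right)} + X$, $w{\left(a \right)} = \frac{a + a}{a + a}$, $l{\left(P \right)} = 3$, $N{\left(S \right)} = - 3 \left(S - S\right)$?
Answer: $-84$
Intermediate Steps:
$N{\left(S \right)} = 0$ ($N{\left(S \right)} = \left(-3\right) 0 = 0$)
$w{\left(a \right)} = 1$ ($w{\left(a \right)} = \frac{2 a}{2 a} = 2 a \frac{1}{2 a} = 1$)
$T{\left(X,I \right)} = X$ ($T{\left(X,I \right)} = I 0 + X = 0 + X = X$)
$h{\left(F,R \right)} = 1 + R$ ($h{\left(F,R \right)} = R + 1 = 1 + R$)
$h{\left(T{\left(l{\left(6 \right)},2 \right)},1 \right)} \left(-42\right) = \left(1 + 1\right) \left(-42\right) = 2 \left(-42\right) = -84$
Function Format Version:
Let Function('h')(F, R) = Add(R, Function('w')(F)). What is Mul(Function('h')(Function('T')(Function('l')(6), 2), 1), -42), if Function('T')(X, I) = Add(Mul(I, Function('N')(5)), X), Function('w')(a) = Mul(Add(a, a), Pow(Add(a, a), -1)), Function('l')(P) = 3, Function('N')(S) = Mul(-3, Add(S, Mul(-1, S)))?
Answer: -84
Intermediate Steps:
Function('N')(S) = 0 (Function('N')(S) = Mul(-3, 0) = 0)
Function('w')(a) = 1 (Function('w')(a) = Mul(Mul(2, a), Pow(Mul(2, a), -1)) = Mul(Mul(2, a), Mul(Rational(1, 2), Pow(a, -1))) = 1)
Function('T')(X, I) = X (Function('T')(X, I) = Add(Mul(I, 0), X) = Add(0, X) = X)
Function('h')(F, R) = Add(1, R) (Function('h')(F, R) = Add(R, 1) = Add(1, R))
Mul(Function('h')(Function('T')(Function('l')(6), 2), 1), -42) = Mul(Add(1, 1), -42) = Mul(2, -42) = -84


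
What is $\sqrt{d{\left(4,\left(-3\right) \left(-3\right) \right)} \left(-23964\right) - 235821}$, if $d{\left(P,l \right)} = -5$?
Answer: $3 i \sqrt{12889} \approx 340.59 i$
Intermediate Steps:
$\sqrt{d{\left(4,\left(-3\right) \left(-3\right) \right)} \left(-23964\right) - 235821} = \sqrt{\left(-5\right) \left(-23964\right) - 235821} = \sqrt{119820 - 235821} = \sqrt{-116001} = 3 i \sqrt{12889}$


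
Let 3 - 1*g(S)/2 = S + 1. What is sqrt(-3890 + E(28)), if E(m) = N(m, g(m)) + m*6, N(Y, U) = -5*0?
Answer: I*sqrt(3722) ≈ 61.008*I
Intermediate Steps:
g(S) = 4 - 2*S (g(S) = 6 - 2*(S + 1) = 6 - 2*(1 + S) = 6 + (-2 - 2*S) = 4 - 2*S)
N(Y, U) = 0
E(m) = 6*m (E(m) = 0 + m*6 = 0 + 6*m = 6*m)
sqrt(-3890 + E(28)) = sqrt(-3890 + 6*28) = sqrt(-3890 + 168) = sqrt(-3722) = I*sqrt(3722)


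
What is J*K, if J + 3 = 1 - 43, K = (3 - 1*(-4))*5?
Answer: -1575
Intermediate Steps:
K = 35 (K = (3 + 4)*5 = 7*5 = 35)
J = -45 (J = -3 + (1 - 43) = -3 - 42 = -45)
J*K = -45*35 = -1575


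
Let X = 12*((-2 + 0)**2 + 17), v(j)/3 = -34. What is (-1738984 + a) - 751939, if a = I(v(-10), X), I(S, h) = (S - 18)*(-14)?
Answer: -2489243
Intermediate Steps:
v(j) = -102 (v(j) = 3*(-34) = -102)
X = 252 (X = 12*((-2)**2 + 17) = 12*(4 + 17) = 12*21 = 252)
I(S, h) = 252 - 14*S (I(S, h) = (-18 + S)*(-14) = 252 - 14*S)
a = 1680 (a = 252 - 14*(-102) = 252 + 1428 = 1680)
(-1738984 + a) - 751939 = (-1738984 + 1680) - 751939 = -1737304 - 751939 = -2489243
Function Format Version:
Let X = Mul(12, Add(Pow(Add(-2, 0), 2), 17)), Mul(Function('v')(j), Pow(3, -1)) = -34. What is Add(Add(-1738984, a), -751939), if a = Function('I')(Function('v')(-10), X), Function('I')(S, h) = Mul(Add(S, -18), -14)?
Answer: -2489243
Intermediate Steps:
Function('v')(j) = -102 (Function('v')(j) = Mul(3, -34) = -102)
X = 252 (X = Mul(12, Add(Pow(-2, 2), 17)) = Mul(12, Add(4, 17)) = Mul(12, 21) = 252)
Function('I')(S, h) = Add(252, Mul(-14, S)) (Function('I')(S, h) = Mul(Add(-18, S), -14) = Add(252, Mul(-14, S)))
a = 1680 (a = Add(252, Mul(-14, -102)) = Add(252, 1428) = 1680)
Add(Add(-1738984, a), -751939) = Add(Add(-1738984, 1680), -751939) = Add(-1737304, -751939) = -2489243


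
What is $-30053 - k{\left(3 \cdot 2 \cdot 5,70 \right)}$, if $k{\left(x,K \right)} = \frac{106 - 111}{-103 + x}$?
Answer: $- \frac{2193874}{73} \approx -30053.0$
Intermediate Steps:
$k{\left(x,K \right)} = - \frac{5}{-103 + x}$
$-30053 - k{\left(3 \cdot 2 \cdot 5,70 \right)} = -30053 - - \frac{5}{-103 + 3 \cdot 2 \cdot 5} = -30053 - - \frac{5}{-103 + 6 \cdot 5} = -30053 - - \frac{5}{-103 + 30} = -30053 - - \frac{5}{-73} = -30053 - \left(-5\right) \left(- \frac{1}{73}\right) = -30053 - \frac{5}{73} = - \frac{2193874}{73}$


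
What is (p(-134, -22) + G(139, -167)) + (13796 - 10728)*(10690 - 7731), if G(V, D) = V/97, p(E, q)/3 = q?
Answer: 880580301/97 ≈ 9.0781e+6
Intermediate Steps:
p(E, q) = 3*q
G(V, D) = V/97 (G(V, D) = V*(1/97) = V/97)
(p(-134, -22) + G(139, -167)) + (13796 - 10728)*(10690 - 7731) = (3*(-22) + (1/97)*139) + (13796 - 10728)*(10690 - 7731) = (-66 + 139/97) + 3068*2959 = -6263/97 + 9078212 = 880580301/97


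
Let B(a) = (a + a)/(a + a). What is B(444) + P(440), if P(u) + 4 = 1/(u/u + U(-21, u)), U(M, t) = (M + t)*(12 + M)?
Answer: -11311/3770 ≈ -3.0003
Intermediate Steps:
U(M, t) = (12 + M)*(M + t)
B(a) = 1 (B(a) = (2*a)/((2*a)) = (2*a)*(1/(2*a)) = 1)
P(u) = -4 + 1/(190 - 9*u) (P(u) = -4 + 1/(u/u + ((-21)² + 12*(-21) + 12*u - 21*u)) = -4 + 1/(1 + (441 - 252 + 12*u - 21*u)) = -4 + 1/(1 + (189 - 9*u)) = -4 + 1/(190 - 9*u))
B(444) + P(440) = 1 + 3*(253 - 12*440)/(-190 + 9*440) = 1 + 3*(253 - 5280)/(-190 + 3960) = 1 + 3*(-5027)/3770 = 1 + 3*(1/3770)*(-5027) = 1 - 15081/3770 = -11311/3770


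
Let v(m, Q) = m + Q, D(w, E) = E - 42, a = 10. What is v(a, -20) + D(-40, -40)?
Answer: -92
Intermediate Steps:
D(w, E) = -42 + E
v(m, Q) = Q + m
v(a, -20) + D(-40, -40) = (-20 + 10) + (-42 - 40) = -10 - 82 = -92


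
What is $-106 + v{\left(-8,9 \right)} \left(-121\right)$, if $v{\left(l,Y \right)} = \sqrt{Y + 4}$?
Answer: $-106 - 121 \sqrt{13} \approx -542.27$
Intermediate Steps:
$v{\left(l,Y \right)} = \sqrt{4 + Y}$
$-106 + v{\left(-8,9 \right)} \left(-121\right) = -106 + \sqrt{4 + 9} \left(-121\right) = -106 + \sqrt{13} \left(-121\right) = -106 - 121 \sqrt{13}$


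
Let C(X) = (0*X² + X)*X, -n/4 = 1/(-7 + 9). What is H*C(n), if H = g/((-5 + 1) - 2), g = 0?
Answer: 0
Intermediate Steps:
n = -2 (n = -4/(-7 + 9) = -4/2 = -4*½ = -2)
C(X) = X² (C(X) = (0 + X)*X = X*X = X²)
H = 0 (H = 0/((-5 + 1) - 2) = 0/(-4 - 2) = 0/(-6) = 0*(-⅙) = 0)
H*C(n) = 0*(-2)² = 0*4 = 0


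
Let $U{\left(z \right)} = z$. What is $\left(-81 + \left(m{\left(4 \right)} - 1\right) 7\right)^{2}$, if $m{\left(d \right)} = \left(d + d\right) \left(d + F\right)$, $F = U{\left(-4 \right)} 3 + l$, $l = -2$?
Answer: $419904$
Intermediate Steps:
$F = -14$ ($F = \left(-4\right) 3 - 2 = -12 - 2 = -14$)
$m{\left(d \right)} = 2 d \left(-14 + d\right)$ ($m{\left(d \right)} = \left(d + d\right) \left(d - 14\right) = 2 d \left(-14 + d\right)$)
$\left(-81 + \left(m{\left(4 \right)} - 1\right) 7\right)^{2} = \left(-81 + \left(2 \cdot 4 \left(-14 + 4\right) - 1\right) 7\right)^{2} = \left(-81 + \left(2 \cdot 4 \left(-10\right) - 1\right) 7\right)^{2} = \left(-81 + \left(-80 - 1\right) 7\right)^{2} = \left(-81 - 567\right)^{2} = \left(-648\right)^{2} = 419904$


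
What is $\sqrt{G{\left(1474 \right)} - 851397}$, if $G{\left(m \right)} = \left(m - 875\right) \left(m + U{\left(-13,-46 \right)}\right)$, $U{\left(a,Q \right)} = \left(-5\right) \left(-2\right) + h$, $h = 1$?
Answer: $\sqrt{38118} \approx 195.24$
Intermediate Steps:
$U{\left(a,Q \right)} = 11$ ($U{\left(a,Q \right)} = \left(-5\right) \left(-2\right) + 1 = 10 + 1 = 11$)
$G{\left(m \right)} = \left(-875 + m\right) \left(11 + m\right)$ ($G{\left(m \right)} = \left(m - 875\right) \left(m + 11\right) = \left(-875 + m\right) \left(11 + m\right)$)
$\sqrt{G{\left(1474 \right)} - 851397} = \sqrt{\left(-9625 + 1474^{2} - 1273536\right) - 851397} = \sqrt{\left(-9625 + 2172676 - 1273536\right) - 851397} = \sqrt{889515 - 851397} = \sqrt{38118}$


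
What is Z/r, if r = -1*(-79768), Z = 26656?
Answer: 3332/9971 ≈ 0.33417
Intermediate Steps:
r = 79768
Z/r = 26656/79768 = 26656*(1/79768) = 3332/9971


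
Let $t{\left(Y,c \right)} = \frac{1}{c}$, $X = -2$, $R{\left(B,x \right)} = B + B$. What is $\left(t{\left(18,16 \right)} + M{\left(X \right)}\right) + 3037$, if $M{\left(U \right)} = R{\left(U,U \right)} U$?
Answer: $\frac{48721}{16} \approx 3045.1$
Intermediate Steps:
$R{\left(B,x \right)} = 2 B$
$M{\left(U \right)} = 2 U^{2}$ ($M{\left(U \right)} = 2 U U = 2 U^{2}$)
$\left(t{\left(18,16 \right)} + M{\left(X \right)}\right) + 3037 = \left(\frac{1}{16} + 2 \left(-2\right)^{2}\right) + 3037 = \left(\frac{1}{16} + 2 \cdot 4\right) + 3037 = \left(\frac{1}{16} + 8\right) + 3037 = \frac{129}{16} + 3037 = \frac{48721}{16}$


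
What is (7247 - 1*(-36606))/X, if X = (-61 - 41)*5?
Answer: -43853/510 ≈ -85.986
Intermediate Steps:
X = -510 (X = -102*5 = -510)
(7247 - 1*(-36606))/X = (7247 - 1*(-36606))/(-510) = (7247 + 36606)*(-1/510) = 43853*(-1/510) = -43853/510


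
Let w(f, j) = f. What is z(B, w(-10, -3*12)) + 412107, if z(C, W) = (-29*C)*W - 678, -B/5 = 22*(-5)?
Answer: 570929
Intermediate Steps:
B = 550 (B = -110*(-5) = -5*(-110) = 550)
z(C, W) = -678 - 29*C*W (z(C, W) = -29*C*W - 678 = -678 - 29*C*W)
z(B, w(-10, -3*12)) + 412107 = (-678 - 29*550*(-10)) + 412107 = (-678 + 159500) + 412107 = 158822 + 412107 = 570929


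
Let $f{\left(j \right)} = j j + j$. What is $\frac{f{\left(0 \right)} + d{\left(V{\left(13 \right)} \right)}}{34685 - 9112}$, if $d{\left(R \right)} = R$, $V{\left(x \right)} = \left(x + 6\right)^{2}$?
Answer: $\frac{361}{25573} \approx 0.014116$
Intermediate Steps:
$V{\left(x \right)} = \left(6 + x\right)^{2}$
$f{\left(j \right)} = j + j^{2}$ ($f{\left(j \right)} = j^{2} + j = j + j^{2}$)
$\frac{f{\left(0 \right)} + d{\left(V{\left(13 \right)} \right)}}{34685 - 9112} = \frac{0 \left(1 + 0\right) + \left(6 + 13\right)^{2}}{34685 - 9112} = \frac{0 \cdot 1 + 19^{2}}{25573} = \left(0 + 361\right) \frac{1}{25573} = 361 \cdot \frac{1}{25573} = \frac{361}{25573}$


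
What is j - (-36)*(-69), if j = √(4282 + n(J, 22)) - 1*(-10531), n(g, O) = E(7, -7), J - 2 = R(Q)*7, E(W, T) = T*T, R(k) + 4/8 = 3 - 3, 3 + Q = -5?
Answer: 8047 + √4331 ≈ 8112.8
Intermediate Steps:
Q = -8 (Q = -3 - 5 = -8)
R(k) = -½ (R(k) = -½ + (3 - 3) = -½ + 0 = -½)
E(W, T) = T²
J = -3/2 (J = 2 - ½*7 = 2 - 7/2 = -3/2 ≈ -1.5000)
n(g, O) = 49 (n(g, O) = (-7)² = 49)
j = 10531 + √4331 (j = √(4282 + 49) - 1*(-10531) = √4331 + 10531 = 10531 + √4331 ≈ 10597.)
j - (-36)*(-69) = (10531 + √4331) - (-36)*(-69) = (10531 + √4331) - 1*2484 = (10531 + √4331) - 2484 = 8047 + √4331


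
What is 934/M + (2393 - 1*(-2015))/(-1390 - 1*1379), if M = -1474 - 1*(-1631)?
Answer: 1894190/434733 ≈ 4.3571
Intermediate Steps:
M = 157 (M = -1474 + 1631 = 157)
934/M + (2393 - 1*(-2015))/(-1390 - 1*1379) = 934/157 + (2393 - 1*(-2015))/(-1390 - 1*1379) = 934*(1/157) + (2393 + 2015)/(-1390 - 1379) = 934/157 + 4408/(-2769) = 934/157 + 4408*(-1/2769) = 934/157 - 4408/2769 = 1894190/434733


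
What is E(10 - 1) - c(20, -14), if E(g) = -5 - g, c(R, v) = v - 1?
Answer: 1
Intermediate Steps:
c(R, v) = -1 + v
E(10 - 1) - c(20, -14) = (-5 - (10 - 1)) - (-1 - 14) = (-5 - 1*9) - 1*(-15) = (-5 - 9) + 15 = -14 + 15 = 1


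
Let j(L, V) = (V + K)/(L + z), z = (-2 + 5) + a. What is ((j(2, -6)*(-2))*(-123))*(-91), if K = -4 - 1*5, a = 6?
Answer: 335790/11 ≈ 30526.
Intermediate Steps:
K = -9 (K = -4 - 5 = -9)
z = 9 (z = (-2 + 5) + 6 = 3 + 6 = 9)
j(L, V) = (-9 + V)/(9 + L) (j(L, V) = (V - 9)/(L + 9) = (-9 + V)/(9 + L))
((j(2, -6)*(-2))*(-123))*(-91) = ((((-9 - 6)/(9 + 2))*(-2))*(-123))*(-91) = (((-15/11)*(-2))*(-123))*(-91) = ((((1/11)*(-15))*(-2))*(-123))*(-91) = (-15/11*(-2)*(-123))*(-91) = ((30/11)*(-123))*(-91) = -3690/11*(-91) = 335790/11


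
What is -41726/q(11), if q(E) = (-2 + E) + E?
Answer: -20863/10 ≈ -2086.3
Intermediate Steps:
q(E) = -2 + 2*E
-41726/q(11) = -41726/(-2 + 2*11) = -41726/(-2 + 22) = -41726/20 = -41726*1/20 = -20863/10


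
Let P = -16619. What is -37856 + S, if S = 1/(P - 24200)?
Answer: -1545244065/40819 ≈ -37856.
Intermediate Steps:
S = -1/40819 (S = 1/(-16619 - 24200) = 1/(-40819) = -1/40819 ≈ -2.4498e-5)
-37856 + S = -37856 - 1/40819 = -1545244065/40819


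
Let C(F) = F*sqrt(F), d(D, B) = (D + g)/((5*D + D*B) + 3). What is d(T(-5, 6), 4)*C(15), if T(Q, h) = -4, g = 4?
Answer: 0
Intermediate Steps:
d(D, B) = (4 + D)/(3 + 5*D + B*D) (d(D, B) = (D + 4)/((5*D + D*B) + 3) = (4 + D)/((5*D + B*D) + 3) = (4 + D)/(3 + 5*D + B*D))
C(F) = F**(3/2)
d(T(-5, 6), 4)*C(15) = ((4 - 4)/(3 + 5*(-4) + 4*(-4)))*15**(3/2) = (0/(3 - 20 - 16))*(15*sqrt(15)) = (0/(-33))*(15*sqrt(15)) = (-1/33*0)*(15*sqrt(15)) = 0*(15*sqrt(15)) = 0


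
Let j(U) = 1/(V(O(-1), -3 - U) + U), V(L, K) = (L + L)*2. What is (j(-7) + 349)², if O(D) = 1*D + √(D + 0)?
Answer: 2285031188/18769 - 382416*I/18769 ≈ 1.2175e+5 - 20.375*I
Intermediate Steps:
O(D) = D + √D
V(L, K) = 4*L (V(L, K) = (2*L)*2 = 4*L)
j(U) = 1/(-4 + U + 4*I) (j(U) = 1/(4*(-1 + √(-1)) + U) = 1/(4*(-1 + I) + U) = 1/((-4 + 4*I) + U) = 1/(-4 + U + 4*I))
(j(-7) + 349)² = (1/(-4 - 7 + 4*I) + 349)² = (1/(-11 + 4*I) + 349)² = ((-11 - 4*I)/137 + 349)² = (349 + (-11 - 4*I)/137)²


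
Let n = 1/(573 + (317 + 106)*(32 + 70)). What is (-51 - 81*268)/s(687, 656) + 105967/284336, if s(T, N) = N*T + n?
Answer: 1817376655829167/5602252068196784 ≈ 0.32440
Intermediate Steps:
n = 1/43719 (n = 1/(573 + 423*102) = 1/(573 + 43146) = 1/43719 ≈ 2.2873e-5)
s(T, N) = 1/43719 + N*T (s(T, N) = N*T + 1/43719 = 1/43719 + N*T)
(-51 - 81*268)/s(687, 656) + 105967/284336 = (-51 - 81*268)/(1/43719 + 656*687) + 105967/284336 = (-51 - 21708)/(1/43719 + 450672) + 105967*(1/284336) = -21759/19702929169/43719 + 105967/284336 = -21759*43719/19702929169 + 105967/284336 = -951281721/19702929169 + 105967/284336 = 1817376655829167/5602252068196784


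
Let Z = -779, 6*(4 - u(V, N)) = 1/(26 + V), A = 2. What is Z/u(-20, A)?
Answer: -28044/143 ≈ -196.11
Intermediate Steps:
u(V, N) = 4 - 1/(6*(26 + V))
Z/u(-20, A) = -779*6*(26 - 20)/(623 + 24*(-20)) = -779*36/(623 - 480) = -779/((1/6)*(1/6)*143) = -779/143/36 = -779*36/143 = -28044/143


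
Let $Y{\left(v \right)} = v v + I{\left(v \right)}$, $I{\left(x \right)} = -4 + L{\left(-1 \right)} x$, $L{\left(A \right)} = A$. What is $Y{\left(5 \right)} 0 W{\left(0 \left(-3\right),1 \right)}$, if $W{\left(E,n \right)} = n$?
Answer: $0$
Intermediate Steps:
$I{\left(x \right)} = -4 - x$
$Y{\left(v \right)} = -4 + v^{2} - v$ ($Y{\left(v \right)} = v v - \left(4 + v\right) = v^{2} - \left(4 + v\right) = -4 + v^{2} - v$)
$Y{\left(5 \right)} 0 W{\left(0 \left(-3\right),1 \right)} = \left(-4 + 5^{2} - 5\right) 0 \cdot 1 = \left(-4 + 25 - 5\right) 0 \cdot 1 = 16 \cdot 0 \cdot 1 = 0 \cdot 1 = 0$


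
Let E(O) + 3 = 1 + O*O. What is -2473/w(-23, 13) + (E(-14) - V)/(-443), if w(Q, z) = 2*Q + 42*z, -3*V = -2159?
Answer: -2498117/664500 ≈ -3.7594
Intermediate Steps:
V = 2159/3 (V = -1/3*(-2159) = 2159/3 ≈ 719.67)
E(O) = -2 + O**2 (E(O) = -3 + (1 + O*O) = -3 + (1 + O**2) = -2 + O**2)
-2473/w(-23, 13) + (E(-14) - V)/(-443) = -2473/(2*(-23) + 42*13) + ((-2 + (-14)**2) - 1*2159/3)/(-443) = -2473/(-46 + 546) + ((-2 + 196) - 2159/3)*(-1/443) = -2473/500 + (194 - 2159/3)*(-1/443) = -2473*1/500 - 1577/3*(-1/443) = -2473/500 + 1577/1329 = -2498117/664500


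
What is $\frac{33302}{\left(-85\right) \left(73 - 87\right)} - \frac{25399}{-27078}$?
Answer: $\frac{465988183}{16111410} \approx 28.923$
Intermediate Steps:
$\frac{33302}{\left(-85\right) \left(73 - 87\right)} - \frac{25399}{-27078} = \frac{33302}{\left(-85\right) \left(-14\right)} - - \frac{25399}{27078} = \frac{33302}{1190} + \frac{25399}{27078} = 33302 \cdot \frac{1}{1190} + \frac{25399}{27078} = \frac{16651}{595} + \frac{25399}{27078} = \frac{465988183}{16111410}$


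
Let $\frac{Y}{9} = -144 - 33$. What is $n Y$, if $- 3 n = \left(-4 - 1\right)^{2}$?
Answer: $13275$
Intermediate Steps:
$n = - \frac{25}{3}$ ($n = - \frac{\left(-4 - 1\right)^{2}}{3} = - \frac{\left(-5\right)^{2}}{3} = \left(- \frac{1}{3}\right) 25 = - \frac{25}{3} \approx -8.3333$)
$Y = -1593$ ($Y = 9 \left(-144 - 33\right) = 9 \left(-177\right) = -1593$)
$n Y = \left(- \frac{25}{3}\right) \left(-1593\right) = 13275$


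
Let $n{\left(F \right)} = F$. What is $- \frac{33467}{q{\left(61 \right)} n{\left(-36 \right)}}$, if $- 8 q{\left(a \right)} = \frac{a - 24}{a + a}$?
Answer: $- \frac{8165948}{333} \approx -24522.0$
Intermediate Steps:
$q{\left(a \right)} = - \frac{-24 + a}{16 a}$ ($q{\left(a \right)} = - \frac{\left(a - 24\right) \frac{1}{a + a}}{8} = - \frac{\left(-24 + a\right) \frac{1}{2 a}}{8} = - \frac{\frac{1}{2} \frac{1}{a} \left(-24 + a\right)}{8} = - \frac{-24 + a}{16 a}$)
$- \frac{33467}{q{\left(61 \right)} n{\left(-36 \right)}} = - \frac{33467}{\frac{24 - 61}{16 \cdot 61} \left(-36\right)} = - \frac{33467}{\frac{1}{16} \cdot \frac{1}{61} \left(24 - 61\right) \left(-36\right)} = - \frac{33467}{\frac{1}{16} \cdot \frac{1}{61} \left(-37\right) \left(-36\right)} = - \frac{33467}{\left(- \frac{37}{976}\right) \left(-36\right)} = - \frac{33467}{\frac{333}{244}} = \left(-33467\right) \frac{244}{333} = - \frac{8165948}{333}$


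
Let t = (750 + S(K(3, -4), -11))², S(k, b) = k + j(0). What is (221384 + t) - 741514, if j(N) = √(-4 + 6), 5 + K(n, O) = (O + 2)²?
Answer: 40873 + 1498*√2 ≈ 42992.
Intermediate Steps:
K(n, O) = -5 + (2 + O)² (K(n, O) = -5 + (O + 2)² = -5 + (2 + O)²)
j(N) = √2
S(k, b) = k + √2
t = (749 + √2)² (t = (750 + ((-5 + (2 - 4)²) + √2))² = (750 + ((-5 + (-2)²) + √2))² = (750 + ((-5 + 4) + √2))² = (750 + (-1 + √2))² = (749 + √2)² ≈ 5.6312e+5)
(221384 + t) - 741514 = (221384 + (749 + √2)²) - 741514 = -520130 + (749 + √2)²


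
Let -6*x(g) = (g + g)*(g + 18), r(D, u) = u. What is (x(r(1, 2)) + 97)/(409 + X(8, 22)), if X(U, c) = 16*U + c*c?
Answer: 251/3063 ≈ 0.081946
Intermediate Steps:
x(g) = -g*(18 + g)/3 (x(g) = -(g + g)*(g + 18)/6 = -2*g*(18 + g)/6 = -g*(18 + g)/3)
X(U, c) = c² + 16*U (X(U, c) = 16*U + c² = c² + 16*U)
(x(r(1, 2)) + 97)/(409 + X(8, 22)) = (-⅓*2*(18 + 2) + 97)/(409 + (22² + 16*8)) = (-⅓*2*20 + 97)/(409 + (484 + 128)) = (-40/3 + 97)/(409 + 612) = (251/3)/1021 = (251/3)*(1/1021) = 251/3063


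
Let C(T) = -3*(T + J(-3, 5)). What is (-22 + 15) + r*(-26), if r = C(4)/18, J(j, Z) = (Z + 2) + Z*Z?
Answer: 149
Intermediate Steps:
J(j, Z) = 2 + Z + Z² (J(j, Z) = (2 + Z) + Z² = 2 + Z + Z²)
C(T) = -96 - 3*T (C(T) = -3*(T + (2 + 5 + 5²)) = -3*(T + (2 + 5 + 25)) = -3*(T + 32) = -3*(32 + T) = -96 - 3*T)
r = -6 (r = (-96 - 3*4)/18 = (-96 - 12)*(1/18) = -108*1/18 = -6)
(-22 + 15) + r*(-26) = (-22 + 15) - 6*(-26) = -7 + 156 = 149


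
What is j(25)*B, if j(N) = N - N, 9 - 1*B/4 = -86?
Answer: 0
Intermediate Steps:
B = 380 (B = 36 - 4*(-86) = 36 + 344 = 380)
j(N) = 0
j(25)*B = 0*380 = 0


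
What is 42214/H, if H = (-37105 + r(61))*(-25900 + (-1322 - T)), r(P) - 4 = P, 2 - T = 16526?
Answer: 21107/198126960 ≈ 0.00010653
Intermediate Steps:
T = -16524 (T = 2 - 1*16526 = 2 - 16526 = -16524)
r(P) = 4 + P
H = 396253920 (H = (-37105 + (4 + 61))*(-25900 + (-1322 - 1*(-16524))) = (-37105 + 65)*(-25900 + (-1322 + 16524)) = -37040*(-25900 + 15202) = -37040*(-10698) = 396253920)
42214/H = 42214/396253920 = 42214*(1/396253920) = 21107/198126960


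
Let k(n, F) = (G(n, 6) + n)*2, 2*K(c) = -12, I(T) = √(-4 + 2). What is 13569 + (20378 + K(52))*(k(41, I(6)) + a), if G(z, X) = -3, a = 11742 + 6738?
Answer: 378036401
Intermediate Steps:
a = 18480
I(T) = I*√2 (I(T) = √(-2) = I*√2)
K(c) = -6 (K(c) = (½)*(-12) = -6)
k(n, F) = -6 + 2*n (k(n, F) = (-3 + n)*2 = -6 + 2*n)
13569 + (20378 + K(52))*(k(41, I(6)) + a) = 13569 + (20378 - 6)*((-6 + 2*41) + 18480) = 13569 + 20372*((-6 + 82) + 18480) = 13569 + 20372*(76 + 18480) = 13569 + 20372*18556 = 13569 + 378022832 = 378036401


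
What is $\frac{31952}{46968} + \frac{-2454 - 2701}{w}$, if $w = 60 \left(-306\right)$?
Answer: $\frac{6906323}{7186104} \approx 0.96107$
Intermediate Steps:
$w = -18360$
$\frac{31952}{46968} + \frac{-2454 - 2701}{w} = \frac{31952}{46968} + \frac{-2454 - 2701}{-18360} = 31952 \cdot \frac{1}{46968} + \left(-2454 - 2701\right) \left(- \frac{1}{18360}\right) = \frac{3994}{5871} - - \frac{1031}{3672} = \frac{3994}{5871} + \frac{1031}{3672} = \frac{6906323}{7186104}$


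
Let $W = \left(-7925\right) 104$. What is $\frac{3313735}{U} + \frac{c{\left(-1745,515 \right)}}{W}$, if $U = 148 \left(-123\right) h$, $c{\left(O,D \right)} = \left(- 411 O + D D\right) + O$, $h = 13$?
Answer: $- \frac{2279430067}{150037368} \approx -15.192$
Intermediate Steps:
$c{\left(O,D \right)} = D^{2} - 410 O$ ($c{\left(O,D \right)} = \left(- 411 O + D^{2}\right) + O = \left(D^{2} - 411 O\right) + O = D^{2} - 410 O$)
$W = -824200$
$U = -236652$ ($U = 148 \left(-123\right) 13 = \left(-18204\right) 13 = -236652$)
$\frac{3313735}{U} + \frac{c{\left(-1745,515 \right)}}{W} = \frac{3313735}{-236652} + \frac{515^{2} - -715450}{-824200} = 3313735 \left(- \frac{1}{236652}\right) + \left(265225 + 715450\right) \left(- \frac{1}{824200}\right) = - \frac{3313735}{236652} + 980675 \left(- \frac{1}{824200}\right) = - \frac{3313735}{236652} - \frac{39227}{32968} = - \frac{2279430067}{150037368}$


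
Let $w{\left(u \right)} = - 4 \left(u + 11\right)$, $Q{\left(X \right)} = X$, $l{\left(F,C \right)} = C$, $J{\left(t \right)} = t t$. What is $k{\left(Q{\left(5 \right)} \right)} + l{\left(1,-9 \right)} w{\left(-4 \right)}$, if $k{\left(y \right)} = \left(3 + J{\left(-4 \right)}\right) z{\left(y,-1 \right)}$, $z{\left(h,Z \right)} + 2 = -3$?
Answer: $157$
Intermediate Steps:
$J{\left(t \right)} = t^{2}$
$z{\left(h,Z \right)} = -5$ ($z{\left(h,Z \right)} = -2 - 3 = -5$)
$w{\left(u \right)} = -44 - 4 u$ ($w{\left(u \right)} = - 4 \left(11 + u\right) = -44 - 4 u$)
$k{\left(y \right)} = -95$ ($k{\left(y \right)} = \left(3 + \left(-4\right)^{2}\right) \left(-5\right) = \left(3 + 16\right) \left(-5\right) = 19 \left(-5\right) = -95$)
$k{\left(Q{\left(5 \right)} \right)} + l{\left(1,-9 \right)} w{\left(-4 \right)} = -95 - 9 \left(-44 - -16\right) = -95 - 9 \left(-44 + 16\right) = -95 - -252 = -95 + 252 = 157$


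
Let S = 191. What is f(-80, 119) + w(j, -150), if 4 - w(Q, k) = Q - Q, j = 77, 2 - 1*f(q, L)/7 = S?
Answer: -1319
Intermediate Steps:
f(q, L) = -1323 (f(q, L) = 14 - 7*191 = 14 - 1337 = -1323)
w(Q, k) = 4 (w(Q, k) = 4 - (Q - Q) = 4 - 1*0 = 4 + 0 = 4)
f(-80, 119) + w(j, -150) = -1323 + 4 = -1319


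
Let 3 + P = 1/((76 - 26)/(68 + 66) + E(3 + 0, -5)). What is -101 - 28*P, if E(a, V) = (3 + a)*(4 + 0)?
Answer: -29637/1633 ≈ -18.149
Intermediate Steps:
E(a, V) = 12 + 4*a (E(a, V) = (3 + a)*4 = 12 + 4*a)
P = -4832/1633 (P = -3 + 1/((76 - 26)/(68 + 66) + (12 + 4*(3 + 0))) = -3 + 1/(50/134 + (12 + 4*3)) = -3 + 1/(50*(1/134) + (12 + 12)) = -3 + 1/(25/67 + 24) = -3 + 1/(1633/67) = -3 + 67/1633 = -4832/1633 ≈ -2.9590)
-101 - 28*P = -101 - 28*(-4832/1633) = -101 + 135296/1633 = -29637/1633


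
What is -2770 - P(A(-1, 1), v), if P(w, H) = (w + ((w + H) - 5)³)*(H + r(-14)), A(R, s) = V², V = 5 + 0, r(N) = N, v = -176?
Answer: -721317060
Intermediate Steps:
V = 5
A(R, s) = 25 (A(R, s) = 5² = 25)
P(w, H) = (-14 + H)*(w + (-5 + H + w)³) (P(w, H) = (w + ((w + H) - 5)³)*(H - 14) = (w + ((H + w) - 5)³)*(-14 + H) = (w + (-5 + H + w)³)*(-14 + H) = (-14 + H)*(w + (-5 + H + w)³))
-2770 - P(A(-1, 1), v) = -2770 - (-14*25 - 14*(-5 - 176 + 25)³ - 176*25 - 176*(-5 - 176 + 25)³) = -2770 - (-350 - 14*(-156)³ - 4400 - 176*(-156)³) = -2770 - (-350 - 14*(-3796416) - 4400 - 176*(-3796416)) = -2770 - (-350 + 53149824 - 4400 + 668169216) = -2770 - 1*721314290 = -2770 - 721314290 = -721317060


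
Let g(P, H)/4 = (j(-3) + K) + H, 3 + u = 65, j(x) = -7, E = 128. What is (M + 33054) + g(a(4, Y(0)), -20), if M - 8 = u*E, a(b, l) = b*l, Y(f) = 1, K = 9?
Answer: 40926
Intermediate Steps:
u = 62 (u = -3 + 65 = 62)
g(P, H) = 8 + 4*H (g(P, H) = 4*((-7 + 9) + H) = 4*(2 + H) = 8 + 4*H)
M = 7944 (M = 8 + 62*128 = 8 + 7936 = 7944)
(M + 33054) + g(a(4, Y(0)), -20) = (7944 + 33054) + (8 + 4*(-20)) = 40998 + (8 - 80) = 40998 - 72 = 40926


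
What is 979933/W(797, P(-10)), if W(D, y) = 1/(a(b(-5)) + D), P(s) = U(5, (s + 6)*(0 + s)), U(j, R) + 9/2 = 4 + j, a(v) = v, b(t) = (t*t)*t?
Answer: 658514976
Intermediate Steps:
b(t) = t³ (b(t) = t²*t = t³)
U(j, R) = -½ + j (U(j, R) = -9/2 + (4 + j) = -½ + j)
P(s) = 9/2 (P(s) = -½ + 5 = 9/2)
W(D, y) = 1/(-125 + D) (W(D, y) = 1/((-5)³ + D) = 1/(-125 + D))
979933/W(797, P(-10)) = 979933/(1/(-125 + 797)) = 979933/(1/672) = 979933*672 = 658514976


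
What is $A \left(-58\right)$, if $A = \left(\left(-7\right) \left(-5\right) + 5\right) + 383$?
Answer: $-24534$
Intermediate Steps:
$A = 423$ ($A = \left(35 + 5\right) + 383 = 40 + 383 = 423$)
$A \left(-58\right) = 423 \left(-58\right) = -24534$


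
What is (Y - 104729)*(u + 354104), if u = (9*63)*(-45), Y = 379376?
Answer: 90245983083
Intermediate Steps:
u = -25515 (u = 567*(-45) = -25515)
(Y - 104729)*(u + 354104) = (379376 - 104729)*(-25515 + 354104) = 274647*328589 = 90245983083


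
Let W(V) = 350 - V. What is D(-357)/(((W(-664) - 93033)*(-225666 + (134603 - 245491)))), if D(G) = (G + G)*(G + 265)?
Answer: 10948/5161560421 ≈ 2.1211e-6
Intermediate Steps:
D(G) = 2*G*(265 + G) (D(G) = (2*G)*(265 + G) = 2*G*(265 + G))
D(-357)/(((W(-664) - 93033)*(-225666 + (134603 - 245491)))) = (2*(-357)*(265 - 357))/((((350 - 1*(-664)) - 93033)*(-225666 + (134603 - 245491)))) = (2*(-357)*(-92))/((((350 + 664) - 93033)*(-225666 - 110888))) = 65688/(((1014 - 93033)*(-336554))) = 65688/((-92019*(-336554))) = 65688/30969362526 = 65688*(1/30969362526) = 10948/5161560421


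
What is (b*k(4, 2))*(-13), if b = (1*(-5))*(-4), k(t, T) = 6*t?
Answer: -6240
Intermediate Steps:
b = 20 (b = -5*(-4) = 20)
(b*k(4, 2))*(-13) = (20*(6*4))*(-13) = (20*24)*(-13) = 480*(-13) = -6240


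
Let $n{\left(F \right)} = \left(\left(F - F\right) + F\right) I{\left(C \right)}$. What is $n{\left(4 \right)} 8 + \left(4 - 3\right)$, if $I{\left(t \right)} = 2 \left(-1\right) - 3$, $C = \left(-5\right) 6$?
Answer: $-159$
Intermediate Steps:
$C = -30$
$I{\left(t \right)} = -5$ ($I{\left(t \right)} = -2 - 3 = -5$)
$n{\left(F \right)} = - 5 F$ ($n{\left(F \right)} = \left(\left(F - F\right) + F\right) \left(-5\right) = \left(0 + F\right) \left(-5\right) = F \left(-5\right) = - 5 F$)
$n{\left(4 \right)} 8 + \left(4 - 3\right) = \left(-5\right) 4 \cdot 8 + \left(4 - 3\right) = \left(-20\right) 8 + 1 = -160 + 1 = -159$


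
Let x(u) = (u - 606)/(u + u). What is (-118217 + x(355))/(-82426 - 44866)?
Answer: 83934321/90377320 ≈ 0.92871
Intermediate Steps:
x(u) = (-606 + u)/(2*u) (x(u) = (-606 + u)/((2*u)) = (-606 + u)*(1/(2*u)) = (-606 + u)/(2*u))
(-118217 + x(355))/(-82426 - 44866) = (-118217 + (½)*(-606 + 355)/355)/(-82426 - 44866) = (-118217 + (½)*(1/355)*(-251))/(-127292) = (-118217 - 251/710)*(-1/127292) = -83934321/710*(-1/127292) = 83934321/90377320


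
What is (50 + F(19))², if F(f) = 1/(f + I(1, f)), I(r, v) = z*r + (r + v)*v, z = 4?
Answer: 406062801/162409 ≈ 2500.3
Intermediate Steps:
I(r, v) = 4*r + v*(r + v) (I(r, v) = 4*r + (r + v)*v = 4*r + v*(r + v))
F(f) = 1/(4 + f² + 2*f) (F(f) = 1/(f + (f² + 4*1 + 1*f)) = 1/(f + (f² + 4 + f)) = 1/(f + (4 + f + f²)) = 1/(4 + f² + 2*f))
(50 + F(19))² = (50 + 1/(4 + 19² + 2*19))² = (50 + 1/(4 + 361 + 38))² = (50 + 1/403)² = (20151/403)² = 406062801/162409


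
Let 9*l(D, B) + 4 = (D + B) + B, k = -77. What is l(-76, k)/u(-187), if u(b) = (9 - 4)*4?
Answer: -13/10 ≈ -1.3000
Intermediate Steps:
u(b) = 20 (u(b) = 5*4 = 20)
l(D, B) = -4/9 + D/9 + 2*B/9 (l(D, B) = -4/9 + ((D + B) + B)/9 = -4/9 + ((B + D) + B)/9 = -4/9 + (D + 2*B)/9 = -4/9 + (D/9 + 2*B/9) = -4/9 + D/9 + 2*B/9)
l(-76, k)/u(-187) = (-4/9 + (⅑)*(-76) + (2/9)*(-77))/20 = (-4/9 - 76/9 - 154/9)*(1/20) = -26*1/20 = -13/10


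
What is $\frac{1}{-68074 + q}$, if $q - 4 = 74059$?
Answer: $\frac{1}{5989} \approx 0.00016697$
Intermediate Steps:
$q = 74063$ ($q = 4 + 74059 = 74063$)
$\frac{1}{-68074 + q} = \frac{1}{-68074 + 74063} = \frac{1}{5989}$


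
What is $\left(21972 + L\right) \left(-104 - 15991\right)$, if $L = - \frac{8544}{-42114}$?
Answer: $- \frac{2482217446740}{7019} \approx -3.5364 \cdot 10^{8}$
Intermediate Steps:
$L = \frac{1424}{7019}$ ($L = \left(-8544\right) \left(- \frac{1}{42114}\right) = \frac{1424}{7019} \approx 0.20288$)
$\left(21972 + L\right) \left(-104 - 15991\right) = \left(21972 + \frac{1424}{7019}\right) \left(-104 - 15991\right) = \frac{154222892}{7019} \left(-16095\right) = - \frac{2482217446740}{7019}$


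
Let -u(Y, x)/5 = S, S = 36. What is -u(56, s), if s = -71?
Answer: 180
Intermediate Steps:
u(Y, x) = -180 (u(Y, x) = -5*36 = -180)
-u(56, s) = -1*(-180) = 180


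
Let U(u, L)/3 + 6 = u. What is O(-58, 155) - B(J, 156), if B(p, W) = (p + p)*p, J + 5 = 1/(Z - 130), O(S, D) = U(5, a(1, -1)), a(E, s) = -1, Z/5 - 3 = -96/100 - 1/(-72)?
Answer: -98777637077/1857868609 ≈ -53.167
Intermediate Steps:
Z = 3697/360 (Z = 15 + 5*(-96/100 - 1/(-72)) = 15 + 5*(-96*1/100 - 1*(-1/72)) = 15 + 5*(-24/25 + 1/72) = 15 + 5*(-1703/1800) = 15 - 1703/360 = 3697/360 ≈ 10.269)
U(u, L) = -18 + 3*u
O(S, D) = -3 (O(S, D) = -18 + 3*5 = -18 + 15 = -3)
J = -215875/43103 (J = -5 + 1/(3697/360 - 130) = -5 + 1/(-43103/360) = -5 - 360/43103 = -215875/43103 ≈ -5.0084)
B(p, W) = 2*p**2 (B(p, W) = (2*p)*p = 2*p**2)
O(-58, 155) - B(J, 156) = -3 - 2*(-215875/43103)**2 = -3 - 2*46602015625/1857868609 = -3 - 1*93204031250/1857868609 = -3 - 93204031250/1857868609 = -98777637077/1857868609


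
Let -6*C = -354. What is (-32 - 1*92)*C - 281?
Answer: -7597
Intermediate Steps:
C = 59 (C = -1/6*(-354) = 59)
(-32 - 1*92)*C - 281 = (-32 - 1*92)*59 - 281 = (-32 - 92)*59 - 281 = -124*59 - 281 = -7316 - 281 = -7597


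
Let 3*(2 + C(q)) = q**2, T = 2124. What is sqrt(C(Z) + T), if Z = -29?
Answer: sqrt(21621)/3 ≈ 49.014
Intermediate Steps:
C(q) = -2 + q**2/3
sqrt(C(Z) + T) = sqrt((-2 + (1/3)*(-29)**2) + 2124) = sqrt((-2 + (1/3)*841) + 2124) = sqrt((-2 + 841/3) + 2124) = sqrt(835/3 + 2124) = sqrt(7207/3) = sqrt(21621)/3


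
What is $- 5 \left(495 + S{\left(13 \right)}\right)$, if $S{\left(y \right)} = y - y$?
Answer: $-2475$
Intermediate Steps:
$S{\left(y \right)} = 0$
$- 5 \left(495 + S{\left(13 \right)}\right) = - 5 \left(495 + 0\right) = \left(-5\right) 495 = -2475$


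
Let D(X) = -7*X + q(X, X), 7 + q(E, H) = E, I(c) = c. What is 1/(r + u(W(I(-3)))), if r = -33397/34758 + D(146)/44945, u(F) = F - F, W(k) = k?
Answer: -1562198310/1531719479 ≈ -1.0199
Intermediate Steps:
q(E, H) = -7 + E
D(X) = -7 - 6*X (D(X) = -7*X + (-7 + X) = -7 - 6*X)
u(F) = 0
r = -1531719479/1562198310 (r = -33397/34758 + (-7 - 6*146)/44945 = -33397*1/34758 + (-7 - 876)*(1/44945) = -33397/34758 - 883*1/44945 = -33397/34758 - 883/44945 = -1531719479/1562198310 ≈ -0.98049)
1/(r + u(W(I(-3)))) = 1/(-1531719479/1562198310 + 0) = 1/(-1531719479/1562198310) = -1562198310/1531719479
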